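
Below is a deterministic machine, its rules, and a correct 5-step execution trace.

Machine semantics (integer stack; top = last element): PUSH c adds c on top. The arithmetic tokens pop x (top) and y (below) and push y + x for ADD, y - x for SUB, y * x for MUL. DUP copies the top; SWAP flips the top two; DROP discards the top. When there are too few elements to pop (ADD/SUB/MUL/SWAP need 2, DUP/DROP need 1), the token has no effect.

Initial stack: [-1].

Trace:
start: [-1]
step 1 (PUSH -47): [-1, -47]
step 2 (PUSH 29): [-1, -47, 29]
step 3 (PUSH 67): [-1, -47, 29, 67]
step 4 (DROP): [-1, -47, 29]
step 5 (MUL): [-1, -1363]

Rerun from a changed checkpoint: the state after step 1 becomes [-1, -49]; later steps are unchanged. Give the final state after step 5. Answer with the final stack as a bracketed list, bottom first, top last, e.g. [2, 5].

state after step 1 := [-1, -49]
step 2 (PUSH 29): [-1, -49, 29]
step 3 (PUSH 67): [-1, -49, 29, 67]
step 4 (DROP): [-1, -49, 29]
step 5 (MUL): [-1, -1421]

[-1, -1421]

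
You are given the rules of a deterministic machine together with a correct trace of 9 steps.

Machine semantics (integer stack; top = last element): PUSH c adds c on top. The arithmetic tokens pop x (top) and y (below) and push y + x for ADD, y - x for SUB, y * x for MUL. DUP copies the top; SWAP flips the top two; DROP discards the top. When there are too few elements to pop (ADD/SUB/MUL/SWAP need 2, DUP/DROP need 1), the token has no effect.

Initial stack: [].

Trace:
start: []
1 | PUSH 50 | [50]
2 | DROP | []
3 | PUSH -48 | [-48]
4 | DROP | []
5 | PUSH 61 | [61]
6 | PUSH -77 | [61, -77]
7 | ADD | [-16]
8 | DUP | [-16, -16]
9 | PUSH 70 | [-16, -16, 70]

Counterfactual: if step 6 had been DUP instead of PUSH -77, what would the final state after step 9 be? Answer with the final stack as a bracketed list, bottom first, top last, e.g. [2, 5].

(re-executing from step 6 with the substitution; state before step 6: [61])
6 | DUP | [61, 61]
7 | ADD | [122]
8 | DUP | [122, 122]
9 | PUSH 70 | [122, 122, 70]

[122, 122, 70]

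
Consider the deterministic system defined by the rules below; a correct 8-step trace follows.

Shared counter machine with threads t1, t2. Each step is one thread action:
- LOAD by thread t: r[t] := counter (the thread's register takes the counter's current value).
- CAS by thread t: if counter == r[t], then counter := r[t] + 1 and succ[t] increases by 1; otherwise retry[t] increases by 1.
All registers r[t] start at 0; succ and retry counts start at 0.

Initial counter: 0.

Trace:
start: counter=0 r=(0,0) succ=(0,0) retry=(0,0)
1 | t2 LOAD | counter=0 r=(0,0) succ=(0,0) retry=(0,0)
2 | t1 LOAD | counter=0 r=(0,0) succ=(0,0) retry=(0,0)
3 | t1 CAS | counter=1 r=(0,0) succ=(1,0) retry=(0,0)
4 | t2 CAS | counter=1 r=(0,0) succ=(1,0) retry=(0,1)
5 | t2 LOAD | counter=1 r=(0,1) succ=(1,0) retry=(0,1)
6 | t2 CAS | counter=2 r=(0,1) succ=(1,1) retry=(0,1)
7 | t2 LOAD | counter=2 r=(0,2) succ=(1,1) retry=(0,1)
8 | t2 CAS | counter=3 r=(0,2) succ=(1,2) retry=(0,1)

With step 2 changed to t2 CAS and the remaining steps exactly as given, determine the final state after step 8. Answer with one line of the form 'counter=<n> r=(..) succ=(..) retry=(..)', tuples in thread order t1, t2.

(re-executing from step 2 with the substitution; state before step 2: counter=0 r=(0,0) succ=(0,0) retry=(0,0))
2 | t2 CAS | counter=1 r=(0,0) succ=(0,1) retry=(0,0)
3 | t1 CAS | counter=1 r=(0,0) succ=(0,1) retry=(1,0)
4 | t2 CAS | counter=1 r=(0,0) succ=(0,1) retry=(1,1)
5 | t2 LOAD | counter=1 r=(0,1) succ=(0,1) retry=(1,1)
6 | t2 CAS | counter=2 r=(0,1) succ=(0,2) retry=(1,1)
7 | t2 LOAD | counter=2 r=(0,2) succ=(0,2) retry=(1,1)
8 | t2 CAS | counter=3 r=(0,2) succ=(0,3) retry=(1,1)

counter=3 r=(0,2) succ=(0,3) retry=(1,1)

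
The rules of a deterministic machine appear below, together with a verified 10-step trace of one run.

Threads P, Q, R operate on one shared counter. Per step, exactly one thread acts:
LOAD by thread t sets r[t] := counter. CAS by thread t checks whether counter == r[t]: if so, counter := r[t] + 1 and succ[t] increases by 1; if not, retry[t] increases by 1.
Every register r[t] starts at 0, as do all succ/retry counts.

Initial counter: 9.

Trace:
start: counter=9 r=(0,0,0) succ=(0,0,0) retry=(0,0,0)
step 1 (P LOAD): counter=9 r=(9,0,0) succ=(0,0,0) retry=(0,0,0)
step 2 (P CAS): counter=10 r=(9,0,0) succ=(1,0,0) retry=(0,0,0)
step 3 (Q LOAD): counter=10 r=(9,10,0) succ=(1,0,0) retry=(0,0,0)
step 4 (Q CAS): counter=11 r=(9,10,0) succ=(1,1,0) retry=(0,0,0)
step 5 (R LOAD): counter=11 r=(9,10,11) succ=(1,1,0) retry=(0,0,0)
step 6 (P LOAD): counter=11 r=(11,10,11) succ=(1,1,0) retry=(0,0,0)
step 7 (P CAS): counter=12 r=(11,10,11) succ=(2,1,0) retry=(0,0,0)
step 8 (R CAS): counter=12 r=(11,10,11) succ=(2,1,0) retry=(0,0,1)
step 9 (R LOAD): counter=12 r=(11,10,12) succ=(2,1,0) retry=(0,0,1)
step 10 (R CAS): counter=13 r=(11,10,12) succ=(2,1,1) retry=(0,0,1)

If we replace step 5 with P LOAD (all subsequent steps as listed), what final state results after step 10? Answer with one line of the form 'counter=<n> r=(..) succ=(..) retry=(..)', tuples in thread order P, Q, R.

counter=13 r=(11,10,12) succ=(2,1,1) retry=(0,0,1)

(re-executing from step 5 with the substitution; state before step 5: counter=11 r=(9,10,0) succ=(1,1,0) retry=(0,0,0))
step 5 (P LOAD): counter=11 r=(11,10,0) succ=(1,1,0) retry=(0,0,0)
step 6 (P LOAD): counter=11 r=(11,10,0) succ=(1,1,0) retry=(0,0,0)
step 7 (P CAS): counter=12 r=(11,10,0) succ=(2,1,0) retry=(0,0,0)
step 8 (R CAS): counter=12 r=(11,10,0) succ=(2,1,0) retry=(0,0,1)
step 9 (R LOAD): counter=12 r=(11,10,12) succ=(2,1,0) retry=(0,0,1)
step 10 (R CAS): counter=13 r=(11,10,12) succ=(2,1,1) retry=(0,0,1)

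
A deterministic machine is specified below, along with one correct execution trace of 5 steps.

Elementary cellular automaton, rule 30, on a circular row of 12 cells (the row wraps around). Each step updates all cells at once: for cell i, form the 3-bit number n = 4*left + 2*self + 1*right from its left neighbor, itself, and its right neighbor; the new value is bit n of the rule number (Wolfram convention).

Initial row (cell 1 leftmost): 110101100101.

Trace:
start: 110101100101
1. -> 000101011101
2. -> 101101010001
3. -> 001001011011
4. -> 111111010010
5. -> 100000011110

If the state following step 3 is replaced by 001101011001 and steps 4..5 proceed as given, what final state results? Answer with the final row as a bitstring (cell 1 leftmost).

000111010100

state after step 3 := 001101011001
4. -> 111001010111
5. -> 000111010100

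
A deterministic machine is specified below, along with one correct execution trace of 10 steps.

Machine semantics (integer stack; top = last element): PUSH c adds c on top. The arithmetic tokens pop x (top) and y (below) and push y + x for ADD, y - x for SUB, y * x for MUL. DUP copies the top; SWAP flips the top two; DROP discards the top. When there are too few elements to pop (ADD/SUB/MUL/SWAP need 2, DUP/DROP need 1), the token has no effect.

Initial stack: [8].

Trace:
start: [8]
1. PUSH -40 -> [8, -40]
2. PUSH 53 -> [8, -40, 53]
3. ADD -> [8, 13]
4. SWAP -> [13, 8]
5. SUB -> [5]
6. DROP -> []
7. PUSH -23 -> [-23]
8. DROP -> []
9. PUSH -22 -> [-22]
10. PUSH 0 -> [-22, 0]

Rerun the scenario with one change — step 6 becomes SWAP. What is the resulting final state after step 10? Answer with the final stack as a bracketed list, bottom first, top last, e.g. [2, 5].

(re-executing from step 6 with the substitution; state before step 6: [5])
6. SWAP -> [5]
7. PUSH -23 -> [5, -23]
8. DROP -> [5]
9. PUSH -22 -> [5, -22]
10. PUSH 0 -> [5, -22, 0]

[5, -22, 0]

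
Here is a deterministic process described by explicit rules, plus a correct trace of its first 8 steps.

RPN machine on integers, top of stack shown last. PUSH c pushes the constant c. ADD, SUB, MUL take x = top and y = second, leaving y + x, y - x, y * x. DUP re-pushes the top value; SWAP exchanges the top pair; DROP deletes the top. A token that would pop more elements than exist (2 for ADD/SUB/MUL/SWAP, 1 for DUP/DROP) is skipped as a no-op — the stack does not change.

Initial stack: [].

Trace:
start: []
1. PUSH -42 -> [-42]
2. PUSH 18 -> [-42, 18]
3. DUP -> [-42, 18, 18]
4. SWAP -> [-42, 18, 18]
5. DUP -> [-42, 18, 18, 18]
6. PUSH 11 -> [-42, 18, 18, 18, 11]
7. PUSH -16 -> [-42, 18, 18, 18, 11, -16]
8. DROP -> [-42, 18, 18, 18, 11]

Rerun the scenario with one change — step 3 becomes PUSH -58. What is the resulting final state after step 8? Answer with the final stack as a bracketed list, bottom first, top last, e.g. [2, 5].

(re-executing from step 3 with the substitution; state before step 3: [-42, 18])
3. PUSH -58 -> [-42, 18, -58]
4. SWAP -> [-42, -58, 18]
5. DUP -> [-42, -58, 18, 18]
6. PUSH 11 -> [-42, -58, 18, 18, 11]
7. PUSH -16 -> [-42, -58, 18, 18, 11, -16]
8. DROP -> [-42, -58, 18, 18, 11]

[-42, -58, 18, 18, 11]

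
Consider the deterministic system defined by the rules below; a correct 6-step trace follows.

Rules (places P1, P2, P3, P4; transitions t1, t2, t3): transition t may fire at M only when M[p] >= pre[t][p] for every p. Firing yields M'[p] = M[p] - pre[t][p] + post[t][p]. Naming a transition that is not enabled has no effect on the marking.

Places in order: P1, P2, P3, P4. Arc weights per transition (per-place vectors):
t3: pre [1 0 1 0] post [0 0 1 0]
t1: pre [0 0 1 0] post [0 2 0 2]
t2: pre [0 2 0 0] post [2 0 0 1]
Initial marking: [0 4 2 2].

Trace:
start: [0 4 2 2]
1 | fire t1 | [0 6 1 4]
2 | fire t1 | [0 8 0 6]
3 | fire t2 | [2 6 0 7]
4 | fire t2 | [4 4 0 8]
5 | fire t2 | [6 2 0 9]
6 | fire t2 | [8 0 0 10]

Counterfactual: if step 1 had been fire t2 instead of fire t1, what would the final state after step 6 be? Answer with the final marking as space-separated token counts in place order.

(re-executing from step 1 with the substitution; state before step 1: [0 4 2 2])
1 | fire t2 | [2 2 2 3]
2 | fire t1 | [2 4 1 5]
3 | fire t2 | [4 2 1 6]
4 | fire t2 | [6 0 1 7]
5 | fire t2 | [6 0 1 7]
6 | fire t2 | [6 0 1 7]

6 0 1 7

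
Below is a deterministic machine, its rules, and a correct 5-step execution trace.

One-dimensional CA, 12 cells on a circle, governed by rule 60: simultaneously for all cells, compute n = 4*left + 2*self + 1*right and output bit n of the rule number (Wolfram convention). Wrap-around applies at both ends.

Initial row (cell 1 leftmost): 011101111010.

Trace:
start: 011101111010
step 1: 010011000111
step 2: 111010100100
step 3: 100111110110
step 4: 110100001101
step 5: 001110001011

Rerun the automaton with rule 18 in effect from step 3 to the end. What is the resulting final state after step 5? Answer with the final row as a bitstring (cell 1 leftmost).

(re-executing steps 3..5 under rule 18; state before step 3: 111010100100)
step 3: 000000011011
step 4: 100000100000
step 5: 010001010001

010001010001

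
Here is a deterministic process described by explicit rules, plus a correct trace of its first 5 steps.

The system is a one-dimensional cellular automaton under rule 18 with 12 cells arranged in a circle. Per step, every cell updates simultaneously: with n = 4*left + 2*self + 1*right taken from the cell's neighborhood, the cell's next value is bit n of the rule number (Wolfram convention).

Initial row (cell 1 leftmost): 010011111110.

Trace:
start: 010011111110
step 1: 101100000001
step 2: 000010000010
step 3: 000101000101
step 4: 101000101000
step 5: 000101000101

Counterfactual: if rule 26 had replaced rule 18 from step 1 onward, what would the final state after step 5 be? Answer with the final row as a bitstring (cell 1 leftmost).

(re-executing steps 1..5 under rule 26; state before step 1: 010011111110)
step 1: 101110000001
step 2: 001001000011
step 3: 110110100110
step 4: 100100011100
step 5: 011010110011

011010110011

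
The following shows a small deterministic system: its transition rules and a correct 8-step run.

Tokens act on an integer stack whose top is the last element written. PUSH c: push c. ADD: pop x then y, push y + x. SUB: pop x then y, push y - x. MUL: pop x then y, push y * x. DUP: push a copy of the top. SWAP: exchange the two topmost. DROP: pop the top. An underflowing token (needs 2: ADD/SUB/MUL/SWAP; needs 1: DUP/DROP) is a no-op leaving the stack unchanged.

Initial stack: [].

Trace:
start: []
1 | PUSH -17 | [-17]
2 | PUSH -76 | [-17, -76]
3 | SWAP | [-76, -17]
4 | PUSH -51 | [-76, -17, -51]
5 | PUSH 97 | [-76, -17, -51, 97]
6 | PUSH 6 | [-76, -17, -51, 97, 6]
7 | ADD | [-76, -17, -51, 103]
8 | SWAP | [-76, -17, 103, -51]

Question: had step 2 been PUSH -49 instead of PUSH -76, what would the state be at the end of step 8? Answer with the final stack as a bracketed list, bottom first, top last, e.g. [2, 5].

[-49, -17, 103, -51]

(re-executing from step 2 with the substitution; state before step 2: [-17])
2 | PUSH -49 | [-17, -49]
3 | SWAP | [-49, -17]
4 | PUSH -51 | [-49, -17, -51]
5 | PUSH 97 | [-49, -17, -51, 97]
6 | PUSH 6 | [-49, -17, -51, 97, 6]
7 | ADD | [-49, -17, -51, 103]
8 | SWAP | [-49, -17, 103, -51]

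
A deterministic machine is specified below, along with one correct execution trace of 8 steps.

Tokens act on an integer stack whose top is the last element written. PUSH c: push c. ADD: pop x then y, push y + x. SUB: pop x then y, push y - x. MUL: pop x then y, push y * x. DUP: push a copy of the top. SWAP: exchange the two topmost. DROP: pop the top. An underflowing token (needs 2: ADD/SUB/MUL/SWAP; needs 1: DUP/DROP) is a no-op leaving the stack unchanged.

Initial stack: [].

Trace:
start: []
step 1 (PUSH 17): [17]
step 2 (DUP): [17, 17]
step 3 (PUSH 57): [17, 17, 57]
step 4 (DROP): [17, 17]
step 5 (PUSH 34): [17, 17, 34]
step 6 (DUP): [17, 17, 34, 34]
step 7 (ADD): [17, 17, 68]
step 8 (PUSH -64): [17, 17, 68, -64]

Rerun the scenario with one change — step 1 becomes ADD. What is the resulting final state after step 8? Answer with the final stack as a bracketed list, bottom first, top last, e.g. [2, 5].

(re-executing from step 1 with the substitution; state before step 1: [])
step 1 (ADD): []
step 2 (DUP): []
step 3 (PUSH 57): [57]
step 4 (DROP): []
step 5 (PUSH 34): [34]
step 6 (DUP): [34, 34]
step 7 (ADD): [68]
step 8 (PUSH -64): [68, -64]

[68, -64]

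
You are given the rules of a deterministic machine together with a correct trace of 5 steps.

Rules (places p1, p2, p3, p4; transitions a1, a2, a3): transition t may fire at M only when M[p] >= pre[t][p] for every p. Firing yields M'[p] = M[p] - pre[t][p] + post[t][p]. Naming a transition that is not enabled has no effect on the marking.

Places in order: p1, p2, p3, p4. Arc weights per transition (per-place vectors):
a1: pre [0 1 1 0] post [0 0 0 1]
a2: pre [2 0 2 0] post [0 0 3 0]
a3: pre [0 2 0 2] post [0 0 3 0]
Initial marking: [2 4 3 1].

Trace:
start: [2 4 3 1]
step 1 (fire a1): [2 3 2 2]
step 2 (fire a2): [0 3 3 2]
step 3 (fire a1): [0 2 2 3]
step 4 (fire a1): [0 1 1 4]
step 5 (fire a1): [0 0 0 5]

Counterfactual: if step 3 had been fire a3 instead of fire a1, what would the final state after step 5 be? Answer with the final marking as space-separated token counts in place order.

0 0 5 1

(re-executing from step 3 with the substitution; state before step 3: [0 3 3 2])
step 3 (fire a3): [0 1 6 0]
step 4 (fire a1): [0 0 5 1]
step 5 (fire a1): [0 0 5 1]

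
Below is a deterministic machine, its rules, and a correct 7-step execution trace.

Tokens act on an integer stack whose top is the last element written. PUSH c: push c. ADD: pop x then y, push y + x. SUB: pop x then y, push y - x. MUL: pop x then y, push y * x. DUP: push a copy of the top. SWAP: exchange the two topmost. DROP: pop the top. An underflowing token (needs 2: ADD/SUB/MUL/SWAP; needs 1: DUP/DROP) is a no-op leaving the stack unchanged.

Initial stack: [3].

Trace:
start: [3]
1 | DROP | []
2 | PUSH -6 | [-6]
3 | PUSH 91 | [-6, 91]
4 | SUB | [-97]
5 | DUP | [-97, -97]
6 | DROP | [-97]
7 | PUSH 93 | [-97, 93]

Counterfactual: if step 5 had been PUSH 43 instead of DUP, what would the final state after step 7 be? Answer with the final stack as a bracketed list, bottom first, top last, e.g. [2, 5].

(re-executing from step 5 with the substitution; state before step 5: [-97])
5 | PUSH 43 | [-97, 43]
6 | DROP | [-97]
7 | PUSH 93 | [-97, 93]

[-97, 93]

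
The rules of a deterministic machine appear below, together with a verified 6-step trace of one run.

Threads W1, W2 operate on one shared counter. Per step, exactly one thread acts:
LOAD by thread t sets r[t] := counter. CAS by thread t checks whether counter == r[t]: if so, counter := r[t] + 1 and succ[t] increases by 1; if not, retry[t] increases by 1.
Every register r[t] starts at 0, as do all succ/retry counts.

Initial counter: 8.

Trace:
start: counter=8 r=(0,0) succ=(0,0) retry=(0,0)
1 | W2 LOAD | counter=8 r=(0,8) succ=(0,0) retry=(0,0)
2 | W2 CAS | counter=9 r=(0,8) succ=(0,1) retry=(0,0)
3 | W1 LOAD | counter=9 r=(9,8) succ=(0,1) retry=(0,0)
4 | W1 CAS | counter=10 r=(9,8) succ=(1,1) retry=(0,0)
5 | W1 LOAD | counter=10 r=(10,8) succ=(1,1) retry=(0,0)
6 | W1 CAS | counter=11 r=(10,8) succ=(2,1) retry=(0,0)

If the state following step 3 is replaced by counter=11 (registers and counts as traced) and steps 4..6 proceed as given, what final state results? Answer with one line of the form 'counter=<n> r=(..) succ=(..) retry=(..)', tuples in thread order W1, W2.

counter=12 r=(11,8) succ=(1,1) retry=(1,0)

state after step 3 := counter=11 r=(9,8) succ=(0,1) retry=(0,0)
4 | W1 CAS | counter=11 r=(9,8) succ=(0,1) retry=(1,0)
5 | W1 LOAD | counter=11 r=(11,8) succ=(0,1) retry=(1,0)
6 | W1 CAS | counter=12 r=(11,8) succ=(1,1) retry=(1,0)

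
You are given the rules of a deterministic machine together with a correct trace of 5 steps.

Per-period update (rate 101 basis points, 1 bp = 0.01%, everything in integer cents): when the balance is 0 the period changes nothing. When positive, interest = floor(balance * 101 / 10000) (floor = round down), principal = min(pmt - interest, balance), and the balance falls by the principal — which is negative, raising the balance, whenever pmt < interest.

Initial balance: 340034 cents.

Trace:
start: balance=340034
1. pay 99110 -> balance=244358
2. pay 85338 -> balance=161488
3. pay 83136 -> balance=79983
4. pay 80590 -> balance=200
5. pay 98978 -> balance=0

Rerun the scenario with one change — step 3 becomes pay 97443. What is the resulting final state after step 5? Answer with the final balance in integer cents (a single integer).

0

(re-executing from step 3 with the substitution; state before step 3: balance=161488)
3. pay 97443 -> balance=65676
4. pay 80590 -> balance=0
5. pay 98978 -> balance=0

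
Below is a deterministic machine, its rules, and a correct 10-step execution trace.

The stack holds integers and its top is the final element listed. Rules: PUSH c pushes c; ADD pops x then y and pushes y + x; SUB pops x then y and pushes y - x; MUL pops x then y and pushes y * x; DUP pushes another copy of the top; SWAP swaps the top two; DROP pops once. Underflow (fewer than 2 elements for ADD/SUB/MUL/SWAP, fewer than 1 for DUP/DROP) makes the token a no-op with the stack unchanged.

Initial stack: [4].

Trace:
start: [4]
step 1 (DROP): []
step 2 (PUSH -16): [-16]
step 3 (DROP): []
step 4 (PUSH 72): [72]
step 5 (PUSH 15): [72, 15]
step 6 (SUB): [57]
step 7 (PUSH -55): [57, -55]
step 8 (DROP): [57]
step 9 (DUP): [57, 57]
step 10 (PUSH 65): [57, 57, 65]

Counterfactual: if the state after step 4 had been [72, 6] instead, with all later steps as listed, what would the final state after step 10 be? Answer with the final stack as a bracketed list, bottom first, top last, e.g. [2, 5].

state after step 4 := [72, 6]
step 5 (PUSH 15): [72, 6, 15]
step 6 (SUB): [72, -9]
step 7 (PUSH -55): [72, -9, -55]
step 8 (DROP): [72, -9]
step 9 (DUP): [72, -9, -9]
step 10 (PUSH 65): [72, -9, -9, 65]

[72, -9, -9, 65]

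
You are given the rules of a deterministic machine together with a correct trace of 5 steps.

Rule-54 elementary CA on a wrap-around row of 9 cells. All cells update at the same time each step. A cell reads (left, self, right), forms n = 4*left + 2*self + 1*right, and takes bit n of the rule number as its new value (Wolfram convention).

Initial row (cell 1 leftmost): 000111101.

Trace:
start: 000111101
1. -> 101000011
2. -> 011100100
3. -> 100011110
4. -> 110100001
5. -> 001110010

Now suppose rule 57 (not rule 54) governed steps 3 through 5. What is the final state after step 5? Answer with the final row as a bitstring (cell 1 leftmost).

010100101

(re-executing steps 3..5 under rule 57; state before step 3: 011100100)
3. -> 010010011
4. -> 101001010
5. -> 010100101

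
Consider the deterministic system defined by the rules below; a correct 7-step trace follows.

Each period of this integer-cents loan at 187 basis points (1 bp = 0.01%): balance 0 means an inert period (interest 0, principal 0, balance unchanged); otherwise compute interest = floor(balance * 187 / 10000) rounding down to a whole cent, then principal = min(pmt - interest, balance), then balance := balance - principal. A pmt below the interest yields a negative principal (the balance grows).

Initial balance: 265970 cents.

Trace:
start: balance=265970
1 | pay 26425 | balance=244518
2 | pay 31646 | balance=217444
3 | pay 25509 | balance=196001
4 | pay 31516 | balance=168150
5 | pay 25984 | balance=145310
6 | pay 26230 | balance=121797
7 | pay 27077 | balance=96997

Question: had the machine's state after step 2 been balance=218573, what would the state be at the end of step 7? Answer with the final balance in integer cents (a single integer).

98235

state after step 2 := balance=218573
3 | pay 25509 | balance=197151
4 | pay 31516 | balance=169321
5 | pay 25984 | balance=146503
6 | pay 26230 | balance=123012
7 | pay 27077 | balance=98235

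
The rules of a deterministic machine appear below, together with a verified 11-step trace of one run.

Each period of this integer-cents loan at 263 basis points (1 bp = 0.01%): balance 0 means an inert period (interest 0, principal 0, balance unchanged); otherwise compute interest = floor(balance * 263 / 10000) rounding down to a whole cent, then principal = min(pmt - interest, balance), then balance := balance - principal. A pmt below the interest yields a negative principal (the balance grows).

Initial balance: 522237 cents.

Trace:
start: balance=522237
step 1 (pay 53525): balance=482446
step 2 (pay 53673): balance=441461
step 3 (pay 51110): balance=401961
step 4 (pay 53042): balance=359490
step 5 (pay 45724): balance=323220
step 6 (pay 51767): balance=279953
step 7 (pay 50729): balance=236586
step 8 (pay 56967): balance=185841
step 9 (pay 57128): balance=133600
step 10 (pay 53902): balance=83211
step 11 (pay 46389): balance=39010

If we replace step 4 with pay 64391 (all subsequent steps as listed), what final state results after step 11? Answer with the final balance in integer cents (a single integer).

25400

(re-executing from step 4 with the substitution; state before step 4: balance=401961)
step 4 (pay 64391): balance=348141
step 5 (pay 45724): balance=311573
step 6 (pay 51767): balance=268000
step 7 (pay 50729): balance=224319
step 8 (pay 56967): balance=173251
step 9 (pay 57128): balance=120679
step 10 (pay 53902): balance=69950
step 11 (pay 46389): balance=25400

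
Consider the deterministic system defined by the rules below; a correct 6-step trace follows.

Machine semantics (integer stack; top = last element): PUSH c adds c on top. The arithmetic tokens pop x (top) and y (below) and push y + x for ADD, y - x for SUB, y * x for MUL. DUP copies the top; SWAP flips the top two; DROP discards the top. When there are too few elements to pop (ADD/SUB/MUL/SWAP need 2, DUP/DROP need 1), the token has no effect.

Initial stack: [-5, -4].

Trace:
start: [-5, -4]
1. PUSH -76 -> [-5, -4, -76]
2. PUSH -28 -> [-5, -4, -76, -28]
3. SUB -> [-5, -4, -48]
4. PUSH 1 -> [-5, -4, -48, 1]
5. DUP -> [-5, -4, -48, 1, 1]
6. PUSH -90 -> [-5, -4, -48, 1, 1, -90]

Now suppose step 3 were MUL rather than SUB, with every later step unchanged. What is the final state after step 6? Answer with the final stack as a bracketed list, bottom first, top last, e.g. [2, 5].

[-5, -4, 2128, 1, 1, -90]

(re-executing from step 3 with the substitution; state before step 3: [-5, -4, -76, -28])
3. MUL -> [-5, -4, 2128]
4. PUSH 1 -> [-5, -4, 2128, 1]
5. DUP -> [-5, -4, 2128, 1, 1]
6. PUSH -90 -> [-5, -4, 2128, 1, 1, -90]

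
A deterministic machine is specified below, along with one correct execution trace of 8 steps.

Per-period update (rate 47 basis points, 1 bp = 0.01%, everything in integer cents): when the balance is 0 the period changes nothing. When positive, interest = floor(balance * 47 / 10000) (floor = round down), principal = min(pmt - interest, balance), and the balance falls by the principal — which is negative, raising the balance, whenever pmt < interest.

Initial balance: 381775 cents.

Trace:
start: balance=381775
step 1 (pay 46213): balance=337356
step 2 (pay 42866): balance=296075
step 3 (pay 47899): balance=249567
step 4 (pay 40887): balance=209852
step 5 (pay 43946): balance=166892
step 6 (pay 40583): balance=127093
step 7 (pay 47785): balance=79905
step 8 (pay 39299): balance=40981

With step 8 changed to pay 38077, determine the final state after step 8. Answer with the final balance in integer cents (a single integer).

(re-executing from step 8 with the substitution; state before step 8: balance=79905)
step 8 (pay 38077): balance=42203

42203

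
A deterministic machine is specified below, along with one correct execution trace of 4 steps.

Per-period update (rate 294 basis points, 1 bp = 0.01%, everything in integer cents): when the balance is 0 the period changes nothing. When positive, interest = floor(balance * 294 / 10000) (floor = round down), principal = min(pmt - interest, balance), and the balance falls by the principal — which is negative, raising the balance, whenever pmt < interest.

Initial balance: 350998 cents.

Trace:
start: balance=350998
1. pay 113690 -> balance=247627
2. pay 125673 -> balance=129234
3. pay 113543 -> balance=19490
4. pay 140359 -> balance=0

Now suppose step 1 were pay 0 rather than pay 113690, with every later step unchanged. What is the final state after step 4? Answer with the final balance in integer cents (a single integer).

3718

(re-executing from step 1 with the substitution; state before step 1: balance=350998)
1. pay 0 -> balance=361317
2. pay 125673 -> balance=246266
3. pay 113543 -> balance=139963
4. pay 140359 -> balance=3718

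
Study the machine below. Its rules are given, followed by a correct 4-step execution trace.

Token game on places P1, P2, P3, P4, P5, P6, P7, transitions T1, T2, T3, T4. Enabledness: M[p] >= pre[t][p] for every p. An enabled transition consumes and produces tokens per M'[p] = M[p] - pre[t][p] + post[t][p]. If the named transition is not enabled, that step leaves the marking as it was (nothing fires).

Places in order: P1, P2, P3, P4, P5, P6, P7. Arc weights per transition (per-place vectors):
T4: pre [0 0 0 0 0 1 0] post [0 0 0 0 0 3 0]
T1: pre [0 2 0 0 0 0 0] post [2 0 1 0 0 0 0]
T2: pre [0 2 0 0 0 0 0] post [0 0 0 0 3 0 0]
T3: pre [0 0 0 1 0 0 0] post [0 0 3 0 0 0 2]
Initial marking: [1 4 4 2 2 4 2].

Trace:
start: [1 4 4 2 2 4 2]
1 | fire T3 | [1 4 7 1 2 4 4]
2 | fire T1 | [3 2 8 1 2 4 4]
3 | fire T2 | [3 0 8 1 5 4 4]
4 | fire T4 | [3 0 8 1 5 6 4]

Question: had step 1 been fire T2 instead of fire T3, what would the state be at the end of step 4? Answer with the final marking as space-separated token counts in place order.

(re-executing from step 1 with the substitution; state before step 1: [1 4 4 2 2 4 2])
1 | fire T2 | [1 2 4 2 5 4 2]
2 | fire T1 | [3 0 5 2 5 4 2]
3 | fire T2 | [3 0 5 2 5 4 2]
4 | fire T4 | [3 0 5 2 5 6 2]

3 0 5 2 5 6 2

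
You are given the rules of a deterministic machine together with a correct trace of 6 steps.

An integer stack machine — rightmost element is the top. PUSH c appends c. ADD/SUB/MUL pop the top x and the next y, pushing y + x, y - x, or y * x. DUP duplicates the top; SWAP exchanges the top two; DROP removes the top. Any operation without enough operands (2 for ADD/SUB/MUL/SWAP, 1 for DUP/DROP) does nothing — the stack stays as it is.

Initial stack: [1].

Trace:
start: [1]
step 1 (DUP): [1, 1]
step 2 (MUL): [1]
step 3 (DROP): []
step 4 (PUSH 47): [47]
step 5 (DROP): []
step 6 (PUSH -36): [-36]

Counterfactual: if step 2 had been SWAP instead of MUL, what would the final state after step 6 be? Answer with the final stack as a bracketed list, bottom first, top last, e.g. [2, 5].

[1, -36]

(re-executing from step 2 with the substitution; state before step 2: [1, 1])
step 2 (SWAP): [1, 1]
step 3 (DROP): [1]
step 4 (PUSH 47): [1, 47]
step 5 (DROP): [1]
step 6 (PUSH -36): [1, -36]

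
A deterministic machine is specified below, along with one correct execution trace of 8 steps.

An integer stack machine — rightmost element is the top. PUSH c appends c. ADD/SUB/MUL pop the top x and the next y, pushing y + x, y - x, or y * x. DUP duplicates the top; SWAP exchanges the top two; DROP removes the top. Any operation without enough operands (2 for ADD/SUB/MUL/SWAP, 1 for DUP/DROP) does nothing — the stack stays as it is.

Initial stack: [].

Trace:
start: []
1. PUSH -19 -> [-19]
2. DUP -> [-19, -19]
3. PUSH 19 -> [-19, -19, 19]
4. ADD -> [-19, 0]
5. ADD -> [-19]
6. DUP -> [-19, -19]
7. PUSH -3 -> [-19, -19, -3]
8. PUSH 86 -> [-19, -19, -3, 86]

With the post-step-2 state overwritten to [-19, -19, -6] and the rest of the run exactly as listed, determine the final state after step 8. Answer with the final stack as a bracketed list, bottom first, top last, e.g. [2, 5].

state after step 2 := [-19, -19, -6]
3. PUSH 19 -> [-19, -19, -6, 19]
4. ADD -> [-19, -19, 13]
5. ADD -> [-19, -6]
6. DUP -> [-19, -6, -6]
7. PUSH -3 -> [-19, -6, -6, -3]
8. PUSH 86 -> [-19, -6, -6, -3, 86]

[-19, -6, -6, -3, 86]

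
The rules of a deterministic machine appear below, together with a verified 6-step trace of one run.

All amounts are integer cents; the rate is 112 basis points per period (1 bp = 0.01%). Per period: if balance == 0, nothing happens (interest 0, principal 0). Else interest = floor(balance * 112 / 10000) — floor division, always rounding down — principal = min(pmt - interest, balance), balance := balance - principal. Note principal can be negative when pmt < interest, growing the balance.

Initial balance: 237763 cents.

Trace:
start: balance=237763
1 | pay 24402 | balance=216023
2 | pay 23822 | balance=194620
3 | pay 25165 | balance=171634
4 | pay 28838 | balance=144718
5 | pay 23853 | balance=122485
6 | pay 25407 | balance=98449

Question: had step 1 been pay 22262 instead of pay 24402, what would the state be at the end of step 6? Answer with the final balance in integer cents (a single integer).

100711

(re-executing from step 1 with the substitution; state before step 1: balance=237763)
1 | pay 22262 | balance=218163
2 | pay 23822 | balance=196784
3 | pay 25165 | balance=173822
4 | pay 28838 | balance=146930
5 | pay 23853 | balance=124722
6 | pay 25407 | balance=100711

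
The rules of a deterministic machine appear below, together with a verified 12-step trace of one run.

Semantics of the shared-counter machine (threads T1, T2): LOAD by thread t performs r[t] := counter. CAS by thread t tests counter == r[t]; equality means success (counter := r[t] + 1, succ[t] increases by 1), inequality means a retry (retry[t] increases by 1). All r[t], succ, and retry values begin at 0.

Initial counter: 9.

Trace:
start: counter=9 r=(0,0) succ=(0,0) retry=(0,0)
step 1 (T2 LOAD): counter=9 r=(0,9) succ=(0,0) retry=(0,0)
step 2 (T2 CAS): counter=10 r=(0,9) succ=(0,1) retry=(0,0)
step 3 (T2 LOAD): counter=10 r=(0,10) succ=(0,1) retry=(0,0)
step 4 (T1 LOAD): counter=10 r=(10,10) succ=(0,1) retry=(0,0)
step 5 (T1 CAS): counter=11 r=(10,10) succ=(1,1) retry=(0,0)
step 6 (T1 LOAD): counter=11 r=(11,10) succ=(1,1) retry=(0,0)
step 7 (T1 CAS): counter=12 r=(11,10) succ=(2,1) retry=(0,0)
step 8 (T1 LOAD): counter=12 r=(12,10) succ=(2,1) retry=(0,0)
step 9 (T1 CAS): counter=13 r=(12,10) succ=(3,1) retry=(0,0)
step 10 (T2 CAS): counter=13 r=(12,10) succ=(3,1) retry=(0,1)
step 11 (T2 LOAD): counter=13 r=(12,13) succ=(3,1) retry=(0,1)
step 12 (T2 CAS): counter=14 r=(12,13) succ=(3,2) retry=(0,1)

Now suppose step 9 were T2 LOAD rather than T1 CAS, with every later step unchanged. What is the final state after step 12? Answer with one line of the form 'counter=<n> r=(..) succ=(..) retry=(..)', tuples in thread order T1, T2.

counter=14 r=(12,13) succ=(2,3) retry=(0,0)

(re-executing from step 9 with the substitution; state before step 9: counter=12 r=(12,10) succ=(2,1) retry=(0,0))
step 9 (T2 LOAD): counter=12 r=(12,12) succ=(2,1) retry=(0,0)
step 10 (T2 CAS): counter=13 r=(12,12) succ=(2,2) retry=(0,0)
step 11 (T2 LOAD): counter=13 r=(12,13) succ=(2,2) retry=(0,0)
step 12 (T2 CAS): counter=14 r=(12,13) succ=(2,3) retry=(0,0)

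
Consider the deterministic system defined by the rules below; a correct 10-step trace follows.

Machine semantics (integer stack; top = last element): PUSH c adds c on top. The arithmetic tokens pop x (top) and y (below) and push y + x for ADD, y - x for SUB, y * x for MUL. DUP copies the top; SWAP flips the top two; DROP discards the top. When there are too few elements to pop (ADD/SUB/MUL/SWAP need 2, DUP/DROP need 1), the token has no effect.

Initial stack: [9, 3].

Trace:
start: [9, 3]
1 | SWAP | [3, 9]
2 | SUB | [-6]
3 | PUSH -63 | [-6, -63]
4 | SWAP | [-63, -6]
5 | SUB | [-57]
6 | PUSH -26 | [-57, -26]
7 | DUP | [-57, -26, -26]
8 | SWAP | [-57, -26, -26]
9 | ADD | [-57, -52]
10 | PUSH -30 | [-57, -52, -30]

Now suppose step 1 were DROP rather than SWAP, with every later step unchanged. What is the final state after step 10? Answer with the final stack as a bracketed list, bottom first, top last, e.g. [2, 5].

[-72, -52, -30]

(re-executing from step 1 with the substitution; state before step 1: [9, 3])
1 | DROP | [9]
2 | SUB | [9]
3 | PUSH -63 | [9, -63]
4 | SWAP | [-63, 9]
5 | SUB | [-72]
6 | PUSH -26 | [-72, -26]
7 | DUP | [-72, -26, -26]
8 | SWAP | [-72, -26, -26]
9 | ADD | [-72, -52]
10 | PUSH -30 | [-72, -52, -30]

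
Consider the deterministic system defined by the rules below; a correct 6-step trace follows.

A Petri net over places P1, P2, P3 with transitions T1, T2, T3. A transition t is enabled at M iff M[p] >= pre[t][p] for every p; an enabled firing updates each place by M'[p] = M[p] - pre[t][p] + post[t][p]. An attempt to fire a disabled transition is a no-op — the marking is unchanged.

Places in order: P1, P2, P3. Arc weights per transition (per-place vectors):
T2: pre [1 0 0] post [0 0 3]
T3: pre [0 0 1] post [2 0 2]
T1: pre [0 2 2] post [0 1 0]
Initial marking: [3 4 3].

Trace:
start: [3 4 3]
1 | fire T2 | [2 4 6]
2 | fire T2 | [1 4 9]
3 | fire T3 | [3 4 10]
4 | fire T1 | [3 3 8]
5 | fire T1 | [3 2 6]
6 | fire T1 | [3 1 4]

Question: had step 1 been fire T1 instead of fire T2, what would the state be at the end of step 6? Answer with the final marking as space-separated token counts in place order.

(re-executing from step 1 with the substitution; state before step 1: [3 4 3])
1 | fire T1 | [3 3 1]
2 | fire T2 | [2 3 4]
3 | fire T3 | [4 3 5]
4 | fire T1 | [4 2 3]
5 | fire T1 | [4 1 1]
6 | fire T1 | [4 1 1]

4 1 1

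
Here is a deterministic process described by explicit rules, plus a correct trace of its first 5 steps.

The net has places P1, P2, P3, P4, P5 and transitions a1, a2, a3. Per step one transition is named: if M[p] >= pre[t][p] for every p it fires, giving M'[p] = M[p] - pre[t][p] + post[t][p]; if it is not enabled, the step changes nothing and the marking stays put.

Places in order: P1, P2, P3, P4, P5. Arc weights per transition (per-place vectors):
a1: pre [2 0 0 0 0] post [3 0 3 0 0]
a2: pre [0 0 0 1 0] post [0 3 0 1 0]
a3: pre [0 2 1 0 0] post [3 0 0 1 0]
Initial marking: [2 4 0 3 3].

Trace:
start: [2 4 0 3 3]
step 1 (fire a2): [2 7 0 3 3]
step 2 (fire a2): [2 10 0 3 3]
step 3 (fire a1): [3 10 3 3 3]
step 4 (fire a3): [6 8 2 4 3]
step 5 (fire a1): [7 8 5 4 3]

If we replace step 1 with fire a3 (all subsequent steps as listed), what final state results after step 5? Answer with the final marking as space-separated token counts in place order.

7 5 5 4 3

(re-executing from step 1 with the substitution; state before step 1: [2 4 0 3 3])
step 1 (fire a3): [2 4 0 3 3]
step 2 (fire a2): [2 7 0 3 3]
step 3 (fire a1): [3 7 3 3 3]
step 4 (fire a3): [6 5 2 4 3]
step 5 (fire a1): [7 5 5 4 3]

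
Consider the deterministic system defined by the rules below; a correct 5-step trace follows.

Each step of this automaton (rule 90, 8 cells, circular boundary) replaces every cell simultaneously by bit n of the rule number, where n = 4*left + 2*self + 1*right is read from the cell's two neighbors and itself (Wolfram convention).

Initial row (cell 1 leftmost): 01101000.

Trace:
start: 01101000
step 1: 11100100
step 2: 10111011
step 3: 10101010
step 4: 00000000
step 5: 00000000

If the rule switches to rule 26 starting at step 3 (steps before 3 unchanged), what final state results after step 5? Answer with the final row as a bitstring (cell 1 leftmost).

(re-executing steps 3..5 under rule 26; state before step 3: 10111011)
step 3: 00100010
step 4: 01010101
step 5: 00000000

00000000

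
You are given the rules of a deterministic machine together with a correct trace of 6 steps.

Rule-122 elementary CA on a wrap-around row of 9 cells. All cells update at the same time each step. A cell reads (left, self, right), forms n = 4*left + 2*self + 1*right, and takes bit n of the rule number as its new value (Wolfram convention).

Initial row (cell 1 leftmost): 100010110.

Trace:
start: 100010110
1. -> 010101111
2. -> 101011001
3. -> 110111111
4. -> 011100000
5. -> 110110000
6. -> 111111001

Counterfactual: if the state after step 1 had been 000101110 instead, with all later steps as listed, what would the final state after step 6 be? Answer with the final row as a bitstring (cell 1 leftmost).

111111001

state after step 1 := 000101110
2. -> 001011011
3. -> 110111111
4. -> 011100000
5. -> 110110000
6. -> 111111001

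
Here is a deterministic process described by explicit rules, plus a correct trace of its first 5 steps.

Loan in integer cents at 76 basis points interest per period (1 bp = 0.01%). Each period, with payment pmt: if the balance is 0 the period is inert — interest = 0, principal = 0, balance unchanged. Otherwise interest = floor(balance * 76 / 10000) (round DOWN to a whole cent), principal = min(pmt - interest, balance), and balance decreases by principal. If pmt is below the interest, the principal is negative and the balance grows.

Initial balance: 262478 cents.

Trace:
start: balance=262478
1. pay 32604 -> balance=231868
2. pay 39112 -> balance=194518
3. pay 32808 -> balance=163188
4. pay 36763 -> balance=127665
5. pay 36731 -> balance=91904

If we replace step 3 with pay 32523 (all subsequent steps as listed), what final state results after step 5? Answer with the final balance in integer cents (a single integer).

92193

(re-executing from step 3 with the substitution; state before step 3: balance=194518)
3. pay 32523 -> balance=163473
4. pay 36763 -> balance=127952
5. pay 36731 -> balance=92193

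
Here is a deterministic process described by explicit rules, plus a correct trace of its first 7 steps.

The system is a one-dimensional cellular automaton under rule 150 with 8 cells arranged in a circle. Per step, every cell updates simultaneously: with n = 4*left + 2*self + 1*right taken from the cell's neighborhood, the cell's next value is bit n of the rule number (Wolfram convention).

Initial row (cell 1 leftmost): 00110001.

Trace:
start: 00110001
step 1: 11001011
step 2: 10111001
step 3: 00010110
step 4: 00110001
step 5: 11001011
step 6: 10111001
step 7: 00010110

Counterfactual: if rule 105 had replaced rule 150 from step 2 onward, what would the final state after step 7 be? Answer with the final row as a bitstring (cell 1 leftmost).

00010110

(re-executing steps 2..7 under rule 105; state before step 2: 11001011)
step 2: 01000110
step 3: 00010110
step 4: 11001110
step 5: 11001011
step 6: 01000110
step 7: 00010110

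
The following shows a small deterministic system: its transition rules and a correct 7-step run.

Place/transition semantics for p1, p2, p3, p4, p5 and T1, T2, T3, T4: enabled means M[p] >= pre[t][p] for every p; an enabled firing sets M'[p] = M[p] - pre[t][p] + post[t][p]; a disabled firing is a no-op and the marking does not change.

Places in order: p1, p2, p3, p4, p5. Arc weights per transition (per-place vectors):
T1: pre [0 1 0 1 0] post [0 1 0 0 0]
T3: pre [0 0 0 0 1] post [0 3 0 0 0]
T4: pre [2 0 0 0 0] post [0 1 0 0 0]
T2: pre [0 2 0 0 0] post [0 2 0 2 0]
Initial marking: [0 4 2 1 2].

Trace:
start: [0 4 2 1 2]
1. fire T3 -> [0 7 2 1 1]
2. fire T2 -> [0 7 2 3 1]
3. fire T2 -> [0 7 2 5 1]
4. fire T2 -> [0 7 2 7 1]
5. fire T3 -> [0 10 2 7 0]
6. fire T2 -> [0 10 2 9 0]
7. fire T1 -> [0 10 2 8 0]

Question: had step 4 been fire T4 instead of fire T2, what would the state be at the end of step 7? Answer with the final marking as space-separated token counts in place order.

0 10 2 6 0

(re-executing from step 4 with the substitution; state before step 4: [0 7 2 5 1])
4. fire T4 -> [0 7 2 5 1]
5. fire T3 -> [0 10 2 5 0]
6. fire T2 -> [0 10 2 7 0]
7. fire T1 -> [0 10 2 6 0]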